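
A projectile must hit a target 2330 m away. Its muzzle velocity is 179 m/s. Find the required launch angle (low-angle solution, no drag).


sin(2*theta) = R*g/v0^2 = 2330*9.81/179^2 = 0.713377, theta = arcsin(0.713377)/2 = 22.76°

22.76 degrees


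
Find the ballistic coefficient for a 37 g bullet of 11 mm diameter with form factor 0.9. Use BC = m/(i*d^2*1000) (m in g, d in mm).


BC = m/(i*d^2*1000) = 37/(0.9 * 11^2 * 1000) = 0.0003398

0.0003398


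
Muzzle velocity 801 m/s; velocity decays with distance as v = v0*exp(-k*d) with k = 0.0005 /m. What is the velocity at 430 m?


v = v0*exp(-k*d) = 801*exp(-0.0005*430) = 646 m/s

646 m/s


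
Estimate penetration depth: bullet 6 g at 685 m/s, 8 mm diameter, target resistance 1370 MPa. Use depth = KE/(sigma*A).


A = pi*(d/2)^2 = pi*(8/2)^2 = 50.2655 mm^2
E = 0.5*m*v^2 = 0.5*0.006*685^2 = 1407.67 J
depth = E/(sigma*A) = 1407.67 J / (1370 MPa * 50.2655 mm^2) = 1407.67/(1370 * 50.2655) m = 0.0204415 m ≈ 20.44 mm

20.44 mm


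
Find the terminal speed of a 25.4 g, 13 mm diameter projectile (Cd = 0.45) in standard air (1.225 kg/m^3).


A = pi*(d/2)^2 = pi*(13/2000)^2 = 1.32732e-04 m^2
vt = sqrt(2mg/(Cd*rho*A)) = sqrt(2*0.0254*9.81/(0.45 * 1.225 * 1.32732e-04)) = 82.53 m/s

82.53 m/s


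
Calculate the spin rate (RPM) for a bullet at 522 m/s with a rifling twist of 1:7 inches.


twist_m = 7*0.0254 = 0.1778 m
spin = v/twist = 522/0.1778 = 2935.883 rev/s
RPM = spin*60 = 2935.883*60 ≈ 176153 RPM

176153 RPM


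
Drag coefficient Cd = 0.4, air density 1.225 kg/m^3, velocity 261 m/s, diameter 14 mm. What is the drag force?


A = pi*(d/2)^2 = pi*(14/2000)^2 = 1.53938e-04 m^2
Fd = 0.5*Cd*rho*A*v^2 = 0.5*0.4*1.225*1.53938e-04*261^2 = 2.569 N

2.569 N


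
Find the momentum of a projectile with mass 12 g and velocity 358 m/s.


p = m*v = 0.012*358 = 4.296 kg·m/s

4.296 kg·m/s


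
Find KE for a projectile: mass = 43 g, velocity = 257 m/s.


E = 0.5*m*v^2 = 0.5*0.043*257^2 = 1420 J

1420 J


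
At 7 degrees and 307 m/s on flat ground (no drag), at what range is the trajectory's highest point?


R = v0^2*sin(2*theta)/g = 307^2*sin(2*7°)/9.81 = 2324.25 m
apex_dist = R/2 = 2324.25/2 = 1162 m

1162 m


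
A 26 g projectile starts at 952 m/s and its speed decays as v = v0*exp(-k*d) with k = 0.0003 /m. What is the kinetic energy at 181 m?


v = v0*exp(-k*d) = 952*exp(-0.0003*181) = 901.685 m/s
E = 0.5*m*v^2 = 0.5*0.026*901.685^2 = 10569 J

10569 J


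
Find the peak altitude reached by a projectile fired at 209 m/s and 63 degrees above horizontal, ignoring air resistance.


H = (v0*sin(theta))^2 / (2g) = (209*sin(63°))^2 / (2*9.81) = 1767 m

1767 m


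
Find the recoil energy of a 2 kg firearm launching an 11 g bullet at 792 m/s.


v_r = m_p*v_p/m_gun = 0.011*792/2 = 4.356 m/s, E_r = 0.5*m_gun*v_r^2 = 0.5*2*4.356^2 = 18.97 J

18.97 J


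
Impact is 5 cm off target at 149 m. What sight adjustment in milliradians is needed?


1 mrad subtends 1 cm per 10 m of range, so adj = error_cm / (dist_m / 10) = 5 / (149/10) = 0.3356 mrad

0.3356 mrad


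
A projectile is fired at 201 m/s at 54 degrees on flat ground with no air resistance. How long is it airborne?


T = 2*v0*sin(theta)/g = 2*201*sin(54°)/9.81 = 33.15 s

33.15 s


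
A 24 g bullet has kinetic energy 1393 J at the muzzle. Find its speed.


v = sqrt(2*E/m) = sqrt(2*1393/0.024) = 340.7 m/s

340.7 m/s


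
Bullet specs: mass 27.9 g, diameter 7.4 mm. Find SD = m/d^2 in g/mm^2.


SD = m/d^2 = 27.9/7.4^2 = 0.5095 g/mm^2

0.5095 g/mm^2


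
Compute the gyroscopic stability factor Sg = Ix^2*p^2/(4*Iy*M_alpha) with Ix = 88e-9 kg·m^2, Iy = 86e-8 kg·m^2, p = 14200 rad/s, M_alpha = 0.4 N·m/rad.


Sg = Ix^2 * p^2 / (4 * Iy * M_alpha) = (88e-9)^2 * 14200^2 / (4 * 86e-8 * 0.4) = 1.135

1.135


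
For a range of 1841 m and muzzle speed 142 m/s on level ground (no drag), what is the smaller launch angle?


sin(2*theta) = R*g/v0^2 = 1841*9.81/142^2 = 0.895666, theta = arcsin(0.895666)/2 = 31.8°

31.8 degrees


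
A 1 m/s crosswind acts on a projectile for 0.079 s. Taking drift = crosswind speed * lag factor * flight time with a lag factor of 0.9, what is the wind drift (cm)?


drift = v_wind * lag * t = 1 * 0.9 * 0.079 = 0.0711 m ≈ 7.11 cm

7.11 cm


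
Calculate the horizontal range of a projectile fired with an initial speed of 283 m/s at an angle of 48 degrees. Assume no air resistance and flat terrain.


R = v0^2 * sin(2*theta) / g = 283^2 * sin(2*48°) / 9.81 = 8119 m

8119 m


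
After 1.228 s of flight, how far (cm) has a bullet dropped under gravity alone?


drop = 0.5*g*t^2 = 0.5*9.81*1.228^2 = 7.39666 m ≈ 739.7 cm

739.7 cm


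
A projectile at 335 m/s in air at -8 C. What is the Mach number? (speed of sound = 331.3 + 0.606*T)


a = 331.3 + 0.606*(-8) = 326.452 m/s
M = v/a = 335/326.452 = 1.026

1.026


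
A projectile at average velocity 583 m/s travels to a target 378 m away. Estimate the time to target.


t = d/v = 378/583 = 0.6484 s

0.6484 s


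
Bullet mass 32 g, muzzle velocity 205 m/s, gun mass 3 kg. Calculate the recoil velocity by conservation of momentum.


v_recoil = m_p * v_p / m_gun = 0.032 * 205 / 3 = 2.187 m/s

2.187 m/s


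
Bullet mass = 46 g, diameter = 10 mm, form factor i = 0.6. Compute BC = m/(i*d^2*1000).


BC = m/(i*d^2*1000) = 46/(0.6 * 10^2 * 1000) = 0.0007667

0.0007667


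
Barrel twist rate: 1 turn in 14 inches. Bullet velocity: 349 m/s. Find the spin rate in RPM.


twist_m = 14*0.0254 = 0.3556 m
spin = v/twist = 349/0.3556 = 981.4398 rev/s
RPM = spin*60 = 981.4398*60 ≈ 58886 RPM

58886 RPM


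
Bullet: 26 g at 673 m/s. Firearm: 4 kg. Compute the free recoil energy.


v_r = m_p*v_p/m_gun = 0.026*673/4 = 4.3745 m/s, E_r = 0.5*m_gun*v_r^2 = 0.5*4*4.3745^2 = 38.27 J

38.27 J


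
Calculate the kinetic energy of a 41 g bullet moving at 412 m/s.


E = 0.5*m*v^2 = 0.5*0.041*412^2 = 3480 J

3480 J


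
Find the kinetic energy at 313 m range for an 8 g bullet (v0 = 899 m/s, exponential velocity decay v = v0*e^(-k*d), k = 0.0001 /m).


v = v0*exp(-k*d) = 899*exp(-0.0001*313) = 871.297 m/s
E = 0.5*m*v^2 = 0.5*0.008*871.297^2 = 3037 J

3037 J


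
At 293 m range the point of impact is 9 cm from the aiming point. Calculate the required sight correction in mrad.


1 mrad subtends 1 cm per 10 m of range, so adj = error_cm / (dist_m / 10) = 9 / (293/10) = 0.3072 mrad

0.3072 mrad


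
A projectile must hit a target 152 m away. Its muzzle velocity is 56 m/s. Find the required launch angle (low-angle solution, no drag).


sin(2*theta) = R*g/v0^2 = 152*9.81/56^2 = 0.475485, theta = arcsin(0.475485)/2 = 14.2°

14.2 degrees


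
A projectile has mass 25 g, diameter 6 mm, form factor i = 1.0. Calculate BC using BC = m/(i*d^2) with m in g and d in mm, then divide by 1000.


BC = m/(i*d^2*1000) = 25/(1.0 * 6^2 * 1000) = 0.0006944

0.0006944


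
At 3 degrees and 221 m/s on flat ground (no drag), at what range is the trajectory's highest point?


R = v0^2*sin(2*theta)/g = 221^2*sin(2*3°)/9.81 = 520.415 m
apex_dist = R/2 = 520.415/2 = 260.2 m

260.2 m


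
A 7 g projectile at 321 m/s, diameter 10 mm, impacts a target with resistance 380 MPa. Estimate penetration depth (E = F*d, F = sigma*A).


A = pi*(d/2)^2 = pi*(10/2)^2 = 78.5398 mm^2
E = 0.5*m*v^2 = 0.5*0.007*321^2 = 360.644 J
depth = E/(sigma*A) = 360.644 J / (380 MPa * 78.5398 mm^2) = 360.644/(380 * 78.5398) m = 0.0120838 m ≈ 12.08 mm

12.08 mm


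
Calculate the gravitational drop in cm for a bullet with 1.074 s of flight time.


drop = 0.5*g*t^2 = 0.5*9.81*1.074^2 = 5.6578 m ≈ 565.8 cm

565.8 cm


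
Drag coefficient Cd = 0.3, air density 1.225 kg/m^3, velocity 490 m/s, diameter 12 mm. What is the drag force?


A = pi*(d/2)^2 = pi*(12/2000)^2 = 1.13097e-04 m^2
Fd = 0.5*Cd*rho*A*v^2 = 0.5*0.3*1.225*1.13097e-04*490^2 = 4.99 N

4.99 N


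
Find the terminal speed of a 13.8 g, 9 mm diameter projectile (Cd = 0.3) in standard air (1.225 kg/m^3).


A = pi*(d/2)^2 = pi*(9/2000)^2 = 6.36173e-05 m^2
vt = sqrt(2mg/(Cd*rho*A)) = sqrt(2*0.0138*9.81/(0.3 * 1.225 * 6.36173e-05)) = 107.6 m/s

107.6 m/s


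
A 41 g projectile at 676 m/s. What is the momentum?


p = m*v = 0.041*676 = 27.72 kg·m/s

27.72 kg·m/s


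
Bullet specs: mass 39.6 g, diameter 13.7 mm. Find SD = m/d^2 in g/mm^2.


SD = m/d^2 = 39.6/13.7^2 = 0.211 g/mm^2

0.211 g/mm^2


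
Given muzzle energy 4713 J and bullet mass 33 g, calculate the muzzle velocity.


v = sqrt(2*E/m) = sqrt(2*4713/0.033) = 534.4 m/s

534.4 m/s


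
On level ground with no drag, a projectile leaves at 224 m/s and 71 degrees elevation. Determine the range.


R = v0^2 * sin(2*theta) / g = 224^2 * sin(2*71°) / 9.81 = 3149 m

3149 m


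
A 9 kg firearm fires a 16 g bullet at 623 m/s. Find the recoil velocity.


v_recoil = m_p * v_p / m_gun = 0.016 * 623 / 9 = 1.108 m/s

1.108 m/s


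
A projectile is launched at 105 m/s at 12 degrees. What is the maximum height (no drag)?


H = (v0*sin(theta))^2 / (2g) = (105*sin(12°))^2 / (2*9.81) = 24.29 m

24.29 m


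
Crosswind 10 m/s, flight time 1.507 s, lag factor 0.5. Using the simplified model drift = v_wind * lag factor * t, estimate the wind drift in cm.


drift = v_wind * lag * t = 10 * 0.5 * 1.507 = 7.535 m ≈ 753.5 cm

753.5 cm


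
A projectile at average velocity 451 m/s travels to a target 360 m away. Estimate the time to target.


t = d/v = 360/451 = 0.7982 s

0.7982 s


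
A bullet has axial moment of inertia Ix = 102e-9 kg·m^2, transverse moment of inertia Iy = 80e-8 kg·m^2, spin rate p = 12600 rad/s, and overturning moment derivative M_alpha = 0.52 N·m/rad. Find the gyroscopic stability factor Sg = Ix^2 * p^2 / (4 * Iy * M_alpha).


Sg = Ix^2 * p^2 / (4 * Iy * M_alpha) = (102e-9)^2 * 12600^2 / (4 * 80e-8 * 0.52) = 0.9926

0.9926


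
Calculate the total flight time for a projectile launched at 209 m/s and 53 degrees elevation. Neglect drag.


T = 2*v0*sin(theta)/g = 2*209*sin(53°)/9.81 = 34.03 s

34.03 s


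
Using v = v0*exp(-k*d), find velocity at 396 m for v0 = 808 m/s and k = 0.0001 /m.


v = v0*exp(-k*d) = 808*exp(-0.0001*396) = 776.6 m/s

776.6 m/s


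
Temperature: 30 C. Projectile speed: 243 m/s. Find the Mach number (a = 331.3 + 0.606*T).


a = 331.3 + 0.606*(30) = 349.48 m/s
M = v/a = 243/349.48 = 0.6953

0.6953


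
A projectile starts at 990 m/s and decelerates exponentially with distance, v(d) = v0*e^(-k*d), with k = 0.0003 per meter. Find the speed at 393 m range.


v = v0*exp(-k*d) = 990*exp(-0.0003*393) = 879.9 m/s

879.9 m/s


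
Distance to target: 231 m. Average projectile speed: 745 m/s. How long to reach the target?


t = d/v = 231/745 = 0.3101 s

0.3101 s


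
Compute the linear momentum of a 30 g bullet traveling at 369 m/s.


p = m*v = 0.03*369 = 11.07 kg·m/s

11.07 kg·m/s


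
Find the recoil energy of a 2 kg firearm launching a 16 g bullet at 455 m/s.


v_r = m_p*v_p/m_gun = 0.016*455/2 = 3.64 m/s, E_r = 0.5*m_gun*v_r^2 = 0.5*2*3.64^2 = 13.25 J

13.25 J


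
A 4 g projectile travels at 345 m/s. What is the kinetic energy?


E = 0.5*m*v^2 = 0.5*0.004*345^2 = 238.1 J

238.1 J


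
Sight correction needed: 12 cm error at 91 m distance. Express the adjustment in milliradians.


1 mrad subtends 1 cm per 10 m of range, so adj = error_cm / (dist_m / 10) = 12 / (91/10) = 1.319 mrad

1.319 mrad


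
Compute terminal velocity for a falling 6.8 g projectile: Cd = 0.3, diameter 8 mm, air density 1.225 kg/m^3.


A = pi*(d/2)^2 = pi*(8/2000)^2 = 5.02655e-05 m^2
vt = sqrt(2mg/(Cd*rho*A)) = sqrt(2*0.0068*9.81/(0.3 * 1.225 * 5.02655e-05)) = 84.98 m/s

84.98 m/s


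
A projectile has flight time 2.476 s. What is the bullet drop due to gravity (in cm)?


drop = 0.5*g*t^2 = 0.5*9.81*2.476^2 = 30.0705 m ≈ 3007 cm

3007 cm


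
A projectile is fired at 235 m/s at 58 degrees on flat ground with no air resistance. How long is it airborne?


T = 2*v0*sin(theta)/g = 2*235*sin(58°)/9.81 = 40.63 s

40.63 s


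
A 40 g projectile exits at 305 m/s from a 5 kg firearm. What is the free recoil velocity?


v_recoil = m_p * v_p / m_gun = 0.04 * 305 / 5 = 2.44 m/s

2.44 m/s


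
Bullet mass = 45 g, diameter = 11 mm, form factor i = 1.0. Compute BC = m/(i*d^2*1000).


BC = m/(i*d^2*1000) = 45/(1.0 * 11^2 * 1000) = 0.0003719

0.0003719


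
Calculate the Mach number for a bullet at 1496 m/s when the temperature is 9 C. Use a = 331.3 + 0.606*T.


a = 331.3 + 0.606*(9) = 336.754 m/s
M = v/a = 1496/336.754 = 4.442

4.442


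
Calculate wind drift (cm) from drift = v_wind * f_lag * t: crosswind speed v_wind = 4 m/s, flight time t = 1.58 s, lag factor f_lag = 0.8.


drift = v_wind * lag * t = 4 * 0.8 * 1.58 = 5.056 m ≈ 505.6 cm

505.6 cm


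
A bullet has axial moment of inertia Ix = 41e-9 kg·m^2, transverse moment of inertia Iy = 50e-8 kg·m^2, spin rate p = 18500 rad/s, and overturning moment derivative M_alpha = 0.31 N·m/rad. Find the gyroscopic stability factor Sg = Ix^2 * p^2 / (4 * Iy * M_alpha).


Sg = Ix^2 * p^2 / (4 * Iy * M_alpha) = (41e-9)^2 * 18500^2 / (4 * 50e-8 * 0.31) = 0.9279

0.9279


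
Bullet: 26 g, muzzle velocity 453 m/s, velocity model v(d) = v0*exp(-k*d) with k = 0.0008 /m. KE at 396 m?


v = v0*exp(-k*d) = 453*exp(-0.0008*396) = 330 m/s
E = 0.5*m*v^2 = 0.5*0.026*330^2 = 1416 J

1416 J


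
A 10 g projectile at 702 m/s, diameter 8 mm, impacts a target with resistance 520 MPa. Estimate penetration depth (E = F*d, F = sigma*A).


A = pi*(d/2)^2 = pi*(8/2)^2 = 50.2655 mm^2
E = 0.5*m*v^2 = 0.5*0.01*702^2 = 2464.02 J
depth = E/(sigma*A) = 2464.02 J / (520 MPa * 50.2655 mm^2) = 2464.02/(520 * 50.2655) m = 0.0942695 m ≈ 94.27 mm

94.27 mm


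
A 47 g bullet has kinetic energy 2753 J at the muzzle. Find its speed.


v = sqrt(2*E/m) = sqrt(2*2753/0.047) = 342.3 m/s

342.3 m/s


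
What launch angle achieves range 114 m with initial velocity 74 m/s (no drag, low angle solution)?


sin(2*theta) = R*g/v0^2 = 114*9.81/74^2 = 0.204226, theta = arcsin(0.204226)/2 = 5.892°

5.892 degrees


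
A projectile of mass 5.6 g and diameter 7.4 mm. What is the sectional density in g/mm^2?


SD = m/d^2 = 5.6/7.4^2 = 0.1023 g/mm^2

0.1023 g/mm^2


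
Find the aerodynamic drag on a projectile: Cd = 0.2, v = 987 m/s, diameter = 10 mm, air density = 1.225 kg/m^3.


A = pi*(d/2)^2 = pi*(10/2000)^2 = 7.85398e-05 m^2
Fd = 0.5*Cd*rho*A*v^2 = 0.5*0.2*1.225*7.85398e-05*987^2 = 9.373 N

9.373 N


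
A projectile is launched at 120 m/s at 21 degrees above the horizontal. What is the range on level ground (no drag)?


R = v0^2 * sin(2*theta) / g = 120^2 * sin(2*21°) / 9.81 = 982.2 m

982.2 m


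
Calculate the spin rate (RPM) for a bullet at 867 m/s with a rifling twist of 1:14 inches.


twist_m = 14*0.0254 = 0.3556 m
spin = v/twist = 867/0.3556 = 2438.133 rev/s
RPM = spin*60 = 2438.133*60 ≈ 146288 RPM

146288 RPM


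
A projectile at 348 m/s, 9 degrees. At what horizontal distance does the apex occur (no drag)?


R = v0^2*sin(2*theta)/g = 348^2*sin(2*9°)/9.81 = 3814.8 m
apex_dist = R/2 = 3814.8/2 = 1907 m

1907 m


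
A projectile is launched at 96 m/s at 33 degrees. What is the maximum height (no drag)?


H = (v0*sin(theta))^2 / (2g) = (96*sin(33°))^2 / (2*9.81) = 139.3 m

139.3 m


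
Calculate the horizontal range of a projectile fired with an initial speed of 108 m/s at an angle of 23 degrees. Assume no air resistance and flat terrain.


R = v0^2 * sin(2*theta) / g = 108^2 * sin(2*23°) / 9.81 = 855.3 m

855.3 m


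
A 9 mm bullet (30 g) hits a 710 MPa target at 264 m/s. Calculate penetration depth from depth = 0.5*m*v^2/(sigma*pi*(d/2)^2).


A = pi*(d/2)^2 = pi*(9/2)^2 = 63.6173 mm^2
E = 0.5*m*v^2 = 0.5*0.03*264^2 = 1045.44 J
depth = E/(sigma*A) = 1045.44 J / (710 MPa * 63.6173 mm^2) = 1045.44/(710 * 63.6173) m = 0.0231455 m ≈ 23.15 mm

23.15 mm


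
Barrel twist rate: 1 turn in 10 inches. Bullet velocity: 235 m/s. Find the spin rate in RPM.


twist_m = 10*0.0254 = 0.254 m
spin = v/twist = 235/0.254 = 925.1969 rev/s
RPM = spin*60 = 925.1969*60 ≈ 55512 RPM

55512 RPM


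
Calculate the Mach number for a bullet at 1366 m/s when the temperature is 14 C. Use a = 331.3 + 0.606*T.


a = 331.3 + 0.606*(14) = 339.784 m/s
M = v/a = 1366/339.784 = 4.02

4.02


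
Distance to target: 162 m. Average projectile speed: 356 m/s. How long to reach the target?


t = d/v = 162/356 = 0.4551 s

0.4551 s


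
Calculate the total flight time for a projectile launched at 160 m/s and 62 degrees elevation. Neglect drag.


T = 2*v0*sin(theta)/g = 2*160*sin(62°)/9.81 = 28.8 s

28.8 s


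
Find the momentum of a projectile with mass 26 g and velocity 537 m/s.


p = m*v = 0.026*537 = 13.96 kg·m/s

13.96 kg·m/s


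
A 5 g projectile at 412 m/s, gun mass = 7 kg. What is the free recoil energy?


v_r = m_p*v_p/m_gun = 0.005*412/7 = 0.294286 m/s, E_r = 0.5*m_gun*v_r^2 = 0.5*7*0.294286^2 = 0.3031 J

0.3031 J


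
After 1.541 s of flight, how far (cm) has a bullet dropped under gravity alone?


drop = 0.5*g*t^2 = 0.5*9.81*1.541^2 = 11.6478 m ≈ 1165 cm

1165 cm


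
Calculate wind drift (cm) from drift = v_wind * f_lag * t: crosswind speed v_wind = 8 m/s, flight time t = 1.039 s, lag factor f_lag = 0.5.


drift = v_wind * lag * t = 8 * 0.5 * 1.039 = 4.156 m ≈ 415.6 cm

415.6 cm


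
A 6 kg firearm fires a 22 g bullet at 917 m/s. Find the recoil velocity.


v_recoil = m_p * v_p / m_gun = 0.022 * 917 / 6 = 3.362 m/s

3.362 m/s


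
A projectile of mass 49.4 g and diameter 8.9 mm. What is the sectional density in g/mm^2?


SD = m/d^2 = 49.4/8.9^2 = 0.6237 g/mm^2

0.6237 g/mm^2


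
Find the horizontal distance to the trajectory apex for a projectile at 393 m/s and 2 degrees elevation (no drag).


R = v0^2*sin(2*theta)/g = 393^2*sin(2*2°)/9.81 = 1098.25 m
apex_dist = R/2 = 1098.25/2 = 549.1 m

549.1 m


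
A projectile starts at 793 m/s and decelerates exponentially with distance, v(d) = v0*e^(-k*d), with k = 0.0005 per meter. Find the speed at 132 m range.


v = v0*exp(-k*d) = 793*exp(-0.0005*132) = 742.4 m/s

742.4 m/s


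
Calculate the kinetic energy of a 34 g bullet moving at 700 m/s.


E = 0.5*m*v^2 = 0.5*0.034*700^2 = 8330 J

8330 J


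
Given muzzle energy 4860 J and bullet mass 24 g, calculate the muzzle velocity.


v = sqrt(2*E/m) = sqrt(2*4860/0.024) = 636.4 m/s

636.4 m/s


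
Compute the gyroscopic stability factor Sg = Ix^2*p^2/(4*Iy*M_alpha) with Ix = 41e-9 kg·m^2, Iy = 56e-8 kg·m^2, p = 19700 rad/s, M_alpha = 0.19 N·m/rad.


Sg = Ix^2 * p^2 / (4 * Iy * M_alpha) = (41e-9)^2 * 19700^2 / (4 * 56e-8 * 0.19) = 1.533

1.533


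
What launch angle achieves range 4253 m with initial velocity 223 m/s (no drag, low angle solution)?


sin(2*theta) = R*g/v0^2 = 4253*9.81/223^2 = 0.838986, theta = arcsin(0.838986)/2 = 28.52°

28.52 degrees


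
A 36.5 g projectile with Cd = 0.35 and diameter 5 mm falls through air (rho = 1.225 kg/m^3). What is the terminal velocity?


A = pi*(d/2)^2 = pi*(5/2000)^2 = 1.96350e-05 m^2
vt = sqrt(2mg/(Cd*rho*A)) = sqrt(2*0.0365*9.81/(0.35 * 1.225 * 1.96350e-05)) = 291.7 m/s

291.7 m/s


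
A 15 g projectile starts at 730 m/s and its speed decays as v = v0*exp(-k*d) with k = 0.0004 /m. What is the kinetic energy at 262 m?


v = v0*exp(-k*d) = 730*exp(-0.0004*262) = 657.368 m/s
E = 0.5*m*v^2 = 0.5*0.015*657.368^2 = 3241 J

3241 J


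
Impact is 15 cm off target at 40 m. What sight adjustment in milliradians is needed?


1 mrad subtends 1 cm per 10 m of range, so adj = error_cm / (dist_m / 10) = 15 / (40/10) = 3.75 mrad

3.75 mrad


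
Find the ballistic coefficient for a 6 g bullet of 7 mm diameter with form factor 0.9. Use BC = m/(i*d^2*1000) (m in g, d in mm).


BC = m/(i*d^2*1000) = 6/(0.9 * 7^2 * 1000) = 0.0001361

0.0001361


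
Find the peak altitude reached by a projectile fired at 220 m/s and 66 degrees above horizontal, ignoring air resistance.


H = (v0*sin(theta))^2 / (2g) = (220*sin(66°))^2 / (2*9.81) = 2059 m

2059 m


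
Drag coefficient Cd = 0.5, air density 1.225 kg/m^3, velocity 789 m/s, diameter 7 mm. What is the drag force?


A = pi*(d/2)^2 = pi*(7/2000)^2 = 3.84845e-05 m^2
Fd = 0.5*Cd*rho*A*v^2 = 0.5*0.5*1.225*3.84845e-05*789^2 = 7.337 N

7.337 N


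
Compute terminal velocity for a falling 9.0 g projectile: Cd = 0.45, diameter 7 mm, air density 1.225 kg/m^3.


A = pi*(d/2)^2 = pi*(7/2000)^2 = 3.84845e-05 m^2
vt = sqrt(2mg/(Cd*rho*A)) = sqrt(2*0.009*9.81/(0.45 * 1.225 * 3.84845e-05)) = 91.23 m/s

91.23 m/s


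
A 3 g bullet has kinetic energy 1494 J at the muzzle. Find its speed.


v = sqrt(2*E/m) = sqrt(2*1494/0.003) = 998 m/s

998 m/s


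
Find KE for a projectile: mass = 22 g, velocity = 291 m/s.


E = 0.5*m*v^2 = 0.5*0.022*291^2 = 931.5 J

931.5 J


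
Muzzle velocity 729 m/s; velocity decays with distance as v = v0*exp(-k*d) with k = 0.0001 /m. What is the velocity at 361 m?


v = v0*exp(-k*d) = 729*exp(-0.0001*361) = 703.2 m/s

703.2 m/s


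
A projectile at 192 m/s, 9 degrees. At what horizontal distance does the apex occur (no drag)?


R = v0^2*sin(2*theta)/g = 192^2*sin(2*9°)/9.81 = 1161.22 m
apex_dist = R/2 = 1161.22/2 = 580.6 m

580.6 m


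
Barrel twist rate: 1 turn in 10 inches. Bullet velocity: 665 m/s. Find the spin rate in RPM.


twist_m = 10*0.0254 = 0.254 m
spin = v/twist = 665/0.254 = 2618.11 rev/s
RPM = spin*60 = 2618.11*60 ≈ 157087 RPM

157087 RPM


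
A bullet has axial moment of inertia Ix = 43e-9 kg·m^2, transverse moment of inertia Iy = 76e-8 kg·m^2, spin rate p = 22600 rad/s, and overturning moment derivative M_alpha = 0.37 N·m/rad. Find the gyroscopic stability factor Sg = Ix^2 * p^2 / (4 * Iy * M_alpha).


Sg = Ix^2 * p^2 / (4 * Iy * M_alpha) = (43e-9)^2 * 22600^2 / (4 * 76e-8 * 0.37) = 0.8396

0.8396


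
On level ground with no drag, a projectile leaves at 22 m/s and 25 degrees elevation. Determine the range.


R = v0^2 * sin(2*theta) / g = 22^2 * sin(2*25°) / 9.81 = 37.79 m

37.79 m


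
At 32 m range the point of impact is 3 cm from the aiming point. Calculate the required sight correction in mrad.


1 mrad subtends 1 cm per 10 m of range, so adj = error_cm / (dist_m / 10) = 3 / (32/10) = 0.9375 mrad

0.9375 mrad


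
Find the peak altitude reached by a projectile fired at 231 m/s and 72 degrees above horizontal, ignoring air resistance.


H = (v0*sin(theta))^2 / (2g) = (231*sin(72°))^2 / (2*9.81) = 2460 m

2460 m


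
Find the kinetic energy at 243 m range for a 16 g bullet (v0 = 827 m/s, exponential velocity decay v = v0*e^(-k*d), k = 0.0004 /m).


v = v0*exp(-k*d) = 827*exp(-0.0004*243) = 750.399 m/s
E = 0.5*m*v^2 = 0.5*0.016*750.399^2 = 4505 J

4505 J


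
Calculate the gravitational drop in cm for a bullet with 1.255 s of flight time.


drop = 0.5*g*t^2 = 0.5*9.81*1.255^2 = 7.7255 m ≈ 772.5 cm

772.5 cm


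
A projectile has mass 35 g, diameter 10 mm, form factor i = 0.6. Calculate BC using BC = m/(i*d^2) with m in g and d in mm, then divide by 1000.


BC = m/(i*d^2*1000) = 35/(0.6 * 10^2 * 1000) = 0.0005833

0.0005833


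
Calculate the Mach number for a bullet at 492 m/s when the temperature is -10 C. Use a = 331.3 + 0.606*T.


a = 331.3 + 0.606*(-10) = 325.24 m/s
M = v/a = 492/325.24 = 1.513

1.513


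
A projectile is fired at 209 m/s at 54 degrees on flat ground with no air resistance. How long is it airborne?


T = 2*v0*sin(theta)/g = 2*209*sin(54°)/9.81 = 34.47 s

34.47 s


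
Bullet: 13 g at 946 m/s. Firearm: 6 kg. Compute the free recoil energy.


v_r = m_p*v_p/m_gun = 0.013*946/6 = 2.04967 m/s, E_r = 0.5*m_gun*v_r^2 = 0.5*6*2.04967^2 = 12.6 J

12.6 J


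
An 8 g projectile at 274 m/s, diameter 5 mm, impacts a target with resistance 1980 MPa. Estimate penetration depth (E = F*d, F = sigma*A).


A = pi*(d/2)^2 = pi*(5/2)^2 = 19.635 mm^2
E = 0.5*m*v^2 = 0.5*0.008*274^2 = 300.304 J
depth = E/(sigma*A) = 300.304 J / (1980 MPa * 19.635 mm^2) = 300.304/(1980 * 19.635) m = 0.00772442 m ≈ 7.724 mm

7.724 mm


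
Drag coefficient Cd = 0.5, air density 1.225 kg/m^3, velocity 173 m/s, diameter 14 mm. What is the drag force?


A = pi*(d/2)^2 = pi*(14/2000)^2 = 1.53938e-04 m^2
Fd = 0.5*Cd*rho*A*v^2 = 0.5*0.5*1.225*1.53938e-04*173^2 = 1.411 N

1.411 N


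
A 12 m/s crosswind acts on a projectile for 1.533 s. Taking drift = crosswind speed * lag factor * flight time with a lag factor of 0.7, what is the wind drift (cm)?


drift = v_wind * lag * t = 12 * 0.7 * 1.533 = 12.8772 m ≈ 1288 cm

1288 cm


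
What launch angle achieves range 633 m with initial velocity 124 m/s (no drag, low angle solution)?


sin(2*theta) = R*g/v0^2 = 633*9.81/124^2 = 0.403859, theta = arcsin(0.403859)/2 = 11.91°

11.91 degrees


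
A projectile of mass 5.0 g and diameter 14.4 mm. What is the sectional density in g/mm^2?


SD = m/d^2 = 5.0/14.4^2 = 0.02411 g/mm^2

0.02411 g/mm^2


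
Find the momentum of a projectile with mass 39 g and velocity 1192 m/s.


p = m*v = 0.039*1192 = 46.49 kg·m/s

46.49 kg·m/s


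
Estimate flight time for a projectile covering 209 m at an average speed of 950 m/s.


t = d/v = 209/950 = 0.22 s

0.22 s


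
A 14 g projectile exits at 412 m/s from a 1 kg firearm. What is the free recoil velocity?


v_recoil = m_p * v_p / m_gun = 0.014 * 412 / 1 = 5.768 m/s

5.768 m/s


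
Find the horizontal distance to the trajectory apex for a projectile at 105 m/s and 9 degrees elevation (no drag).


R = v0^2*sin(2*theta)/g = 105^2*sin(2*9°)/9.81 = 347.29 m
apex_dist = R/2 = 347.29/2 = 173.6 m

173.6 m


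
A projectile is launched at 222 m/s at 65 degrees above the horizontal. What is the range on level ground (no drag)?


R = v0^2 * sin(2*theta) / g = 222^2 * sin(2*65°) / 9.81 = 3848 m

3848 m


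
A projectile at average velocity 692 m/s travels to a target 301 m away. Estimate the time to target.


t = d/v = 301/692 = 0.435 s

0.435 s


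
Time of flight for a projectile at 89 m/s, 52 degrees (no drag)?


T = 2*v0*sin(theta)/g = 2*89*sin(52°)/9.81 = 14.3 s

14.3 s


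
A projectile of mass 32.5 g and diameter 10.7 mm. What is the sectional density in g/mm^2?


SD = m/d^2 = 32.5/10.7^2 = 0.2839 g/mm^2

0.2839 g/mm^2


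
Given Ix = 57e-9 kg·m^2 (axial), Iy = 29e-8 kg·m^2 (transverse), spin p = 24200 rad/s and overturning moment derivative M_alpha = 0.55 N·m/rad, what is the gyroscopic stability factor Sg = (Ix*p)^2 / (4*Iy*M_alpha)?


Sg = Ix^2 * p^2 / (4 * Iy * M_alpha) = (57e-9)^2 * 24200^2 / (4 * 29e-8 * 0.55) = 2.982

2.982


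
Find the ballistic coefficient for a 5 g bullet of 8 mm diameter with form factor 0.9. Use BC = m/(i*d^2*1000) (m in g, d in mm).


BC = m/(i*d^2*1000) = 5/(0.9 * 8^2 * 1000) = 8.681e-05

8.681e-05


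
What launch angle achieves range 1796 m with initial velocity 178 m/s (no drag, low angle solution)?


sin(2*theta) = R*g/v0^2 = 1796*9.81/178^2 = 0.556078, theta = arcsin(0.556078)/2 = 16.89°

16.89 degrees


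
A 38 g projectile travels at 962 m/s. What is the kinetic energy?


E = 0.5*m*v^2 = 0.5*0.038*962^2 = 17583 J

17583 J


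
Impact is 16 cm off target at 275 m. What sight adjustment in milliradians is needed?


1 mrad subtends 1 cm per 10 m of range, so adj = error_cm / (dist_m / 10) = 16 / (275/10) = 0.5818 mrad

0.5818 mrad


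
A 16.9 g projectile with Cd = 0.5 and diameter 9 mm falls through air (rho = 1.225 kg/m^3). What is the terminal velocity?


A = pi*(d/2)^2 = pi*(9/2000)^2 = 6.36173e-05 m^2
vt = sqrt(2mg/(Cd*rho*A)) = sqrt(2*0.0169*9.81/(0.5 * 1.225 * 6.36173e-05)) = 92.25 m/s

92.25 m/s


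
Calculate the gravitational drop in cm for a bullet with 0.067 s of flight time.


drop = 0.5*g*t^2 = 0.5*9.81*0.067^2 = 0.0220185 m ≈ 2.202 cm

2.202 cm


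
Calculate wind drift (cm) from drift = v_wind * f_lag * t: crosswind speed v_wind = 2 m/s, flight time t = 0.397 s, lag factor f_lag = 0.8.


drift = v_wind * lag * t = 2 * 0.8 * 0.397 = 0.6352 m ≈ 63.52 cm

63.52 cm


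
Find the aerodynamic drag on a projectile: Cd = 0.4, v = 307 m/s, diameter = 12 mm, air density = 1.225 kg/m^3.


A = pi*(d/2)^2 = pi*(12/2000)^2 = 1.13097e-04 m^2
Fd = 0.5*Cd*rho*A*v^2 = 0.5*0.4*1.225*1.13097e-04*307^2 = 2.612 N

2.612 N


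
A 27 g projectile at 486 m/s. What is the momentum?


p = m*v = 0.027*486 = 13.12 kg·m/s

13.12 kg·m/s


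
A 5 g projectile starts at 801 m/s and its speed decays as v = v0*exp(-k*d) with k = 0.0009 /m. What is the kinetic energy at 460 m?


v = v0*exp(-k*d) = 801*exp(-0.0009*460) = 529.462 m/s
E = 0.5*m*v^2 = 0.5*0.005*529.462^2 = 700.8 J

700.8 J


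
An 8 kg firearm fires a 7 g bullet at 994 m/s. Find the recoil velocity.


v_recoil = m_p * v_p / m_gun = 0.007 * 994 / 8 = 0.8698 m/s

0.8698 m/s


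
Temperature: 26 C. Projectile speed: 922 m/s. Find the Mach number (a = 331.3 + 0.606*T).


a = 331.3 + 0.606*(26) = 347.056 m/s
M = v/a = 922/347.056 = 2.657

2.657


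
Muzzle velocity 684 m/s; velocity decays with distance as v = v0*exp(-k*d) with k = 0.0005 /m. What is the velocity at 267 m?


v = v0*exp(-k*d) = 684*exp(-0.0005*267) = 598.5 m/s

598.5 m/s


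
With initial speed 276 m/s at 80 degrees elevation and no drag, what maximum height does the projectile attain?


H = (v0*sin(theta))^2 / (2g) = (276*sin(80°))^2 / (2*9.81) = 3765 m

3765 m


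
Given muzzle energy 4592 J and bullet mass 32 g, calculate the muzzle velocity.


v = sqrt(2*E/m) = sqrt(2*4592/0.032) = 535.7 m/s

535.7 m/s


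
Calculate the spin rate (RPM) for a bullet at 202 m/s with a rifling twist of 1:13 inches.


twist_m = 13*0.0254 = 0.3302 m
spin = v/twist = 202/0.3302 = 611.7505 rev/s
RPM = spin*60 = 611.7505*60 ≈ 36705 RPM

36705 RPM


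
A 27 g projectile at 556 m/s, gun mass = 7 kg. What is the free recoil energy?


v_r = m_p*v_p/m_gun = 0.027*556/7 = 2.14457 m/s, E_r = 0.5*m_gun*v_r^2 = 0.5*7*2.14457^2 = 16.1 J

16.1 J


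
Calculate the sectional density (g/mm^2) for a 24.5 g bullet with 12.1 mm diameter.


SD = m/d^2 = 24.5/12.1^2 = 0.1673 g/mm^2

0.1673 g/mm^2


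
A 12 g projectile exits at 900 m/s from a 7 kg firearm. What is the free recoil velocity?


v_recoil = m_p * v_p / m_gun = 0.012 * 900 / 7 = 1.543 m/s

1.543 m/s


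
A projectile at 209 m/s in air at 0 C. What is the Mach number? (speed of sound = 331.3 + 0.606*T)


a = 331.3 + 0.606*(0) = 331.3 m/s
M = v/a = 209/331.3 = 0.6308

0.6308


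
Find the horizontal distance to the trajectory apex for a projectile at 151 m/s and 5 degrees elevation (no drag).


R = v0^2*sin(2*theta)/g = 151^2*sin(2*5°)/9.81 = 403.604 m
apex_dist = R/2 = 403.604/2 = 201.8 m

201.8 m


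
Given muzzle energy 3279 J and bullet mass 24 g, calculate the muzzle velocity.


v = sqrt(2*E/m) = sqrt(2*3279/0.024) = 522.7 m/s

522.7 m/s


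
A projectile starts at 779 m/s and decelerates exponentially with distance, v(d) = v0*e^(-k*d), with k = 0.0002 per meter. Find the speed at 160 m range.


v = v0*exp(-k*d) = 779*exp(-0.0002*160) = 754.5 m/s

754.5 m/s


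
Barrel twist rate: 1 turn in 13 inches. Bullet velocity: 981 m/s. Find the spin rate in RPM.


twist_m = 13*0.0254 = 0.3302 m
spin = v/twist = 981/0.3302 = 2970.927 rev/s
RPM = spin*60 = 2970.927*60 ≈ 178256 RPM

178256 RPM


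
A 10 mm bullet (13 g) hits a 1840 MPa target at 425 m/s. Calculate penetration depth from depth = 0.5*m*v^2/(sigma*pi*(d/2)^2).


A = pi*(d/2)^2 = pi*(10/2)^2 = 78.5398 mm^2
E = 0.5*m*v^2 = 0.5*0.013*425^2 = 1174.06 J
depth = E/(sigma*A) = 1174.06 J / (1840 MPa * 78.5398 mm^2) = 1174.06/(1840 * 78.5398) m = 0.00812425 m ≈ 8.124 mm

8.124 mm


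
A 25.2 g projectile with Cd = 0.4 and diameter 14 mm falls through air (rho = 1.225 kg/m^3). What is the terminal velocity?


A = pi*(d/2)^2 = pi*(14/2000)^2 = 1.53938e-04 m^2
vt = sqrt(2mg/(Cd*rho*A)) = sqrt(2*0.0252*9.81/(0.4 * 1.225 * 1.53938e-04)) = 80.96 m/s

80.96 m/s


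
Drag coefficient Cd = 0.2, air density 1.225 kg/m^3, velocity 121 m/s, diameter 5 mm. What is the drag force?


A = pi*(d/2)^2 = pi*(5/2000)^2 = 1.96350e-05 m^2
Fd = 0.5*Cd*rho*A*v^2 = 0.5*0.2*1.225*1.96350e-05*121^2 = 0.03522 N

0.03522 N


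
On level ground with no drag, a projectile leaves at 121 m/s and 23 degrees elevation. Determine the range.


R = v0^2 * sin(2*theta) / g = 121^2 * sin(2*23°) / 9.81 = 1074 m

1074 m


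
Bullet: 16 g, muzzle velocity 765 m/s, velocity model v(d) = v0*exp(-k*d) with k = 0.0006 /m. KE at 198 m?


v = v0*exp(-k*d) = 765*exp(-0.0006*198) = 679.309 m/s
E = 0.5*m*v^2 = 0.5*0.016*679.309^2 = 3692 J

3692 J


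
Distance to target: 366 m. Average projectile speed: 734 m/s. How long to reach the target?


t = d/v = 366/734 = 0.4986 s

0.4986 s


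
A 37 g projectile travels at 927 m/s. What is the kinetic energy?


E = 0.5*m*v^2 = 0.5*0.037*927^2 = 15898 J

15898 J


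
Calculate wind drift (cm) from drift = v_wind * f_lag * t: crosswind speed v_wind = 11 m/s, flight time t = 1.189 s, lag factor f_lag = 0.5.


drift = v_wind * lag * t = 11 * 0.5 * 1.189 = 6.5395 m ≈ 654 cm

654 cm


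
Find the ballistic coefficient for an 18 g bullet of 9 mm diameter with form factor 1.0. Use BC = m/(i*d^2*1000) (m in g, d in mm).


BC = m/(i*d^2*1000) = 18/(1.0 * 9^2 * 1000) = 0.0002222

0.0002222


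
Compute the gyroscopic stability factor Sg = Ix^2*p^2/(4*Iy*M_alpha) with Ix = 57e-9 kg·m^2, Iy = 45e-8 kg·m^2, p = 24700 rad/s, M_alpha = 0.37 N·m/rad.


Sg = Ix^2 * p^2 / (4 * Iy * M_alpha) = (57e-9)^2 * 24700^2 / (4 * 45e-8 * 0.37) = 2.976

2.976


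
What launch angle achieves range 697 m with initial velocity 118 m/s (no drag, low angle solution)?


sin(2*theta) = R*g/v0^2 = 697*9.81/118^2 = 0.491064, theta = arcsin(0.491064)/2 = 14.71°

14.71 degrees


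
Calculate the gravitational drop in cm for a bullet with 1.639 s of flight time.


drop = 0.5*g*t^2 = 0.5*9.81*1.639^2 = 13.1764 m ≈ 1318 cm

1318 cm


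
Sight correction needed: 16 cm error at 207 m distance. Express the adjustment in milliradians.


1 mrad subtends 1 cm per 10 m of range, so adj = error_cm / (dist_m / 10) = 16 / (207/10) = 0.7729 mrad

0.7729 mrad


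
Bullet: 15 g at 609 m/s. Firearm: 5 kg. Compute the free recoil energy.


v_r = m_p*v_p/m_gun = 0.015*609/5 = 1.827 m/s, E_r = 0.5*m_gun*v_r^2 = 0.5*5*1.827^2 = 8.345 J

8.345 J


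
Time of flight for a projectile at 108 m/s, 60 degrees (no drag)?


T = 2*v0*sin(theta)/g = 2*108*sin(60°)/9.81 = 19.07 s

19.07 s


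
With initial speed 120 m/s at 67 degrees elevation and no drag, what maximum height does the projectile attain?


H = (v0*sin(theta))^2 / (2g) = (120*sin(67°))^2 / (2*9.81) = 621.9 m

621.9 m


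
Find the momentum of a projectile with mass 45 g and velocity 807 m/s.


p = m*v = 0.045*807 = 36.31 kg·m/s

36.31 kg·m/s


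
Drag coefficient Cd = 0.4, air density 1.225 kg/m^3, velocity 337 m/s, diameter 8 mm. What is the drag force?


A = pi*(d/2)^2 = pi*(8/2000)^2 = 5.02655e-05 m^2
Fd = 0.5*Cd*rho*A*v^2 = 0.5*0.4*1.225*5.02655e-05*337^2 = 1.399 N

1.399 N


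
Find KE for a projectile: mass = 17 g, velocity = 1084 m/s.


E = 0.5*m*v^2 = 0.5*0.017*1084^2 = 9988 J

9988 J


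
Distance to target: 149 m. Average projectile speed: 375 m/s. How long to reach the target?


t = d/v = 149/375 = 0.3973 s

0.3973 s


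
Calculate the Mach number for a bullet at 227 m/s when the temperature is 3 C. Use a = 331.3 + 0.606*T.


a = 331.3 + 0.606*(3) = 333.118 m/s
M = v/a = 227/333.118 = 0.6814

0.6814


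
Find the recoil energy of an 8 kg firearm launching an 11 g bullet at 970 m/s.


v_r = m_p*v_p/m_gun = 0.011*970/8 = 1.33375 m/s, E_r = 0.5*m_gun*v_r^2 = 0.5*8*1.33375^2 = 7.116 J

7.116 J


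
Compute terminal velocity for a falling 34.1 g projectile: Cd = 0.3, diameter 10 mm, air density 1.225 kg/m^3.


A = pi*(d/2)^2 = pi*(10/2000)^2 = 7.85398e-05 m^2
vt = sqrt(2mg/(Cd*rho*A)) = sqrt(2*0.0341*9.81/(0.3 * 1.225 * 7.85398e-05)) = 152.2 m/s

152.2 m/s


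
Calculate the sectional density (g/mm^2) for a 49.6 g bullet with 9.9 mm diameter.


SD = m/d^2 = 49.6/9.9^2 = 0.5061 g/mm^2

0.5061 g/mm^2


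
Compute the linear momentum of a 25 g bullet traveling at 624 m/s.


p = m*v = 0.025*624 = 15.6 kg·m/s

15.6 kg·m/s


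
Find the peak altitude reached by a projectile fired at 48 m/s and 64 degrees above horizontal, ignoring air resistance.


H = (v0*sin(theta))^2 / (2g) = (48*sin(64°))^2 / (2*9.81) = 94.86 m

94.86 m


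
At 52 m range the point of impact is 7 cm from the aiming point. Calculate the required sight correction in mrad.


1 mrad subtends 1 cm per 10 m of range, so adj = error_cm / (dist_m / 10) = 7 / (52/10) = 1.346 mrad

1.346 mrad


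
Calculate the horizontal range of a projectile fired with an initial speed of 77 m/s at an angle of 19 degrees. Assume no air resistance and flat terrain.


R = v0^2 * sin(2*theta) / g = 77^2 * sin(2*19°) / 9.81 = 372.1 m

372.1 m


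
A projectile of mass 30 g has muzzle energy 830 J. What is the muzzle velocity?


v = sqrt(2*E/m) = sqrt(2*830/0.03) = 235.2 m/s

235.2 m/s


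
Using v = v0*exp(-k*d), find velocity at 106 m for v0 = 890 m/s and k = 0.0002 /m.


v = v0*exp(-k*d) = 890*exp(-0.0002*106) = 871.3 m/s

871.3 m/s


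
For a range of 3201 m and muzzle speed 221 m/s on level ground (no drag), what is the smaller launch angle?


sin(2*theta) = R*g/v0^2 = 3201*9.81/221^2 = 0.64294, theta = arcsin(0.64294)/2 = 20.01°

20.01 degrees


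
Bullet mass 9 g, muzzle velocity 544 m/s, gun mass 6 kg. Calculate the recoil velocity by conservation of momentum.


v_recoil = m_p * v_p / m_gun = 0.009 * 544 / 6 = 0.816 m/s

0.816 m/s


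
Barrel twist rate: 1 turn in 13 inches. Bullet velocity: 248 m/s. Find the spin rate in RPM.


twist_m = 13*0.0254 = 0.3302 m
spin = v/twist = 248/0.3302 = 751.06 rev/s
RPM = spin*60 = 751.06*60 ≈ 45064 RPM

45064 RPM


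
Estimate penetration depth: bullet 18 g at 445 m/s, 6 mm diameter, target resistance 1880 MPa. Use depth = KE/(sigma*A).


A = pi*(d/2)^2 = pi*(6/2)^2 = 28.2743 mm^2
E = 0.5*m*v^2 = 0.5*0.018*445^2 = 1782.22 J
depth = E/(sigma*A) = 1782.22 J / (1880 MPa * 28.2743 mm^2) = 1782.22/(1880 * 28.2743) m = 0.0335284 m ≈ 33.53 mm

33.53 mm


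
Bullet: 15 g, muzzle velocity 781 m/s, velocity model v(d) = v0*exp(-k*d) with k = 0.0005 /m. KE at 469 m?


v = v0*exp(-k*d) = 781*exp(-0.0005*469) = 617.745 m/s
E = 0.5*m*v^2 = 0.5*0.015*617.745^2 = 2862 J

2862 J


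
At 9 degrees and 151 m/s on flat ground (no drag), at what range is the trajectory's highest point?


R = v0^2*sin(2*theta)/g = 151^2*sin(2*9°)/9.81 = 718.236 m
apex_dist = R/2 = 718.236/2 = 359.1 m

359.1 m


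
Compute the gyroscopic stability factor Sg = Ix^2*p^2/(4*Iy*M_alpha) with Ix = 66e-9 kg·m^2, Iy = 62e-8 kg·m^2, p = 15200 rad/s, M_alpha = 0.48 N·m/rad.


Sg = Ix^2 * p^2 / (4 * Iy * M_alpha) = (66e-9)^2 * 15200^2 / (4 * 62e-8 * 0.48) = 0.8454

0.8454


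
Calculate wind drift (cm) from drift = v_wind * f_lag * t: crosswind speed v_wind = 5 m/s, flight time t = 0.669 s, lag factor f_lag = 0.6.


drift = v_wind * lag * t = 5 * 0.6 * 0.669 = 2.007 m ≈ 200.7 cm

200.7 cm


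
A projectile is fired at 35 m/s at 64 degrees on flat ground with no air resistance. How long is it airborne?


T = 2*v0*sin(theta)/g = 2*35*sin(64°)/9.81 = 6.413 s

6.413 s
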